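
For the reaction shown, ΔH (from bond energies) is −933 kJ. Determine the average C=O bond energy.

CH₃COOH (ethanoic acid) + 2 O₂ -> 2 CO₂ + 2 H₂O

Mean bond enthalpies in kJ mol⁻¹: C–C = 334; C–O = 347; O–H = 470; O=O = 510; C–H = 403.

Let D be the C=O bond energy.
Σ(broken) = 1×334 + 3×403 + 1×347 + 1×D + 1×470 + 2×510 = 3380 + D
Σ(formed) = 4×D + 4×470 = 1880 + 4D
ΔH = Σ(broken) − Σ(formed) = (3380 + D) − (1880 + 4D) = +1500 − 3D
Setting this equal to −933 kJ gives 3D = 2433, so D = 811 kJ/mol.

D(C=O) ≈ 811 kJ/mol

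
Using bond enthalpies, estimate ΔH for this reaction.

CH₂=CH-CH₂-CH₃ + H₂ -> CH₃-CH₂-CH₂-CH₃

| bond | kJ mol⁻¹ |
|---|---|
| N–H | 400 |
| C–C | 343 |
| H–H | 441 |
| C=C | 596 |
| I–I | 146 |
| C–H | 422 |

Bonds broken (reactants):
  C–C: 2 × 343 = 686
  C–H: 8 × 422 = 3376
  C=C: 1 × 596 = 596
  H–H: 1 × 441 = 441
  Σ(broken) = 5099 kJ
Bonds formed (products):
  C–C: 3 × 343 = 1029
  C–H: 10 × 422 = 4220
  Σ(formed) = 5249 kJ
ΔH = Σ(broken) − Σ(formed) = 5099 − 5249 = −150 kJ

ΔH ≈ −150 kJ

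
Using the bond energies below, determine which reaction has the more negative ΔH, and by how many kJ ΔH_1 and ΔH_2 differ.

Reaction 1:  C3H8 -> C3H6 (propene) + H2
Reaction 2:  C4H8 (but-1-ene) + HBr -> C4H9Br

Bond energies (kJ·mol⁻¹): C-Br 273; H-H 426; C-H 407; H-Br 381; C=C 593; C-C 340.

Reaction 2, by 181 kJ

Reaction 1:
  Bonds broken (reactants):
    C-C: 2 × 340 = 680
    C-H: 8 × 407 = 3256
    Σ(broken) = 3936 kJ
  Bonds formed (products):
    C-C: 1 × 340 = 340
    C-H: 6 × 407 = 2442
    C=C: 1 × 593 = 593
    H-H: 1 × 426 = 426
    Σ(formed) = 3801 kJ
  ΔH_1 = 3936 − 3801 = +135 kJ
Reaction 2:
  Bonds broken (reactants):
    C-C: 2 × 340 = 680
    C-H: 8 × 407 = 3256
    C=C: 1 × 593 = 593
    H-Br: 1 × 381 = 381
    Σ(broken) = 4910 kJ
  Bonds formed (products):
    C-Br: 1 × 273 = 273
    C-C: 3 × 340 = 1020
    C-H: 9 × 407 = 3663
    Σ(formed) = 4956 kJ
  ΔH_2 = 4910 − 4956 = −46 kJ
ΔH_1 − ΔH_2 = +181 kJ, so reaction 2 has the more negative ΔH; |ΔH_1 − ΔH_2| = 181 kJ.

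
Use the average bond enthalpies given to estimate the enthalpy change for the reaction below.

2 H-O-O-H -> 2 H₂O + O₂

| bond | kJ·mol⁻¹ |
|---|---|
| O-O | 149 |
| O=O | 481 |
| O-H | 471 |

ΔH ≈ −183 kJ

Bonds broken (reactants):
  O-H: 4 × 471 = 1884
  O-O: 2 × 149 = 298
  Σ(broken) = 2182 kJ
Bonds formed (products):
  O-H: 4 × 471 = 1884
  O=O: 1 × 481 = 481
  Σ(formed) = 2365 kJ
ΔH = Σ(broken) − Σ(formed) = 2182 − 2365 = −183 kJ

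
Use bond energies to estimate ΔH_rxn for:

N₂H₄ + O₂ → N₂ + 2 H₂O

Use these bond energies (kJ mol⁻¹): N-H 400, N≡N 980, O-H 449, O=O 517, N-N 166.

ΔH ≈ −493 kJ

Bonds broken (reactants):
  N-H: 4 × 400 = 1600
  N-N: 1 × 166 = 166
  O=O: 1 × 517 = 517
  Σ(broken) = 2283 kJ
Bonds formed (products):
  N≡N: 1 × 980 = 980
  O-H: 4 × 449 = 1796
  Σ(formed) = 2776 kJ
ΔH = Σ(broken) − Σ(formed) = 2283 − 2776 = −493 kJ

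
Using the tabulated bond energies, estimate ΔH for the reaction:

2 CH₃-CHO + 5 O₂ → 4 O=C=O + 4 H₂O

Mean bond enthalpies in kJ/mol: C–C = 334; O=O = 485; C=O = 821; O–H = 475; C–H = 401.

ΔH ≈ −2425 kJ

Bonds broken (reactants):
  C–C: 2 × 334 = 668
  C–H: 8 × 401 = 3208
  C=O: 2 × 821 = 1642
  O=O: 5 × 485 = 2425
  Σ(broken) = 7943 kJ
Bonds formed (products):
  C=O: 8 × 821 = 6568
  O–H: 8 × 475 = 3800
  Σ(formed) = 10368 kJ
ΔH = Σ(broken) − Σ(formed) = 7943 − 10368 = −2425 kJ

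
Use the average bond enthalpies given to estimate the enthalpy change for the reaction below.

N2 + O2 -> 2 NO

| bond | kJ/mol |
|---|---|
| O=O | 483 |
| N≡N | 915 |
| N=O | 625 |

ΔH ≈ +148 kJ

Bonds broken (reactants):
  N≡N: 1 × 915 = 915
  O=O: 1 × 483 = 483
  Σ(broken) = 1398 kJ
Bonds formed (products):
  N=O: 2 × 625 = 1250
  Σ(formed) = 1250 kJ
ΔH = Σ(broken) − Σ(formed) = 1398 − 1250 = +148 kJ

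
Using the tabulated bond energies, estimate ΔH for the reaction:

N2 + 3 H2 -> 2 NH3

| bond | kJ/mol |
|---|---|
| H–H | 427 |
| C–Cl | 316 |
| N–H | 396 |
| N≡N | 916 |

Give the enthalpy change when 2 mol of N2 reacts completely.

ΔH = −358 kJ

Bonds broken (reactants):
  H–H: 3 × 427 = 1281
  N≡N: 1 × 916 = 916
  Σ(broken) = 2197 kJ
Bonds formed (products):
  N–H: 6 × 396 = 2376
  Σ(formed) = 2376 kJ
ΔH = Σ(broken) − Σ(formed) = 2197 − 2376 = −179 kJ
For 2× the reaction as written: 2 × (−179) = −358 kJ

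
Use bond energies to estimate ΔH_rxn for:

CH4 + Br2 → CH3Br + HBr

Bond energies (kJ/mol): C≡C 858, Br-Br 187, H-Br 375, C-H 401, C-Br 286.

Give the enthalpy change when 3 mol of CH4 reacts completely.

Bonds broken (reactants):
  Br-Br: 1 × 187 = 187
  C-H: 4 × 401 = 1604
  Σ(broken) = 1791 kJ
Bonds formed (products):
  C-Br: 1 × 286 = 286
  C-H: 3 × 401 = 1203
  H-Br: 1 × 375 = 375
  Σ(formed) = 1864 kJ
ΔH = Σ(broken) − Σ(formed) = 1791 − 1864 = −73 kJ
For 3× the reaction as written: 3 × (−73) = −219 kJ

ΔH = −219 kJ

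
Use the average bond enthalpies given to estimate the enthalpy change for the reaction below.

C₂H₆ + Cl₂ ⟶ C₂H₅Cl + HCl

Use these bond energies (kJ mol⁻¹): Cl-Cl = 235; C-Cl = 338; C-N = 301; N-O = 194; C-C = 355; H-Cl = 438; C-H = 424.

ΔH ≈ −117 kJ

Bonds broken (reactants):
  C-C: 1 × 355 = 355
  C-H: 6 × 424 = 2544
  Cl-Cl: 1 × 235 = 235
  Σ(broken) = 3134 kJ
Bonds formed (products):
  C-C: 1 × 355 = 355
  C-Cl: 1 × 338 = 338
  C-H: 5 × 424 = 2120
  H-Cl: 1 × 438 = 438
  Σ(formed) = 3251 kJ
ΔH = Σ(broken) − Σ(formed) = 3134 − 3251 = −117 kJ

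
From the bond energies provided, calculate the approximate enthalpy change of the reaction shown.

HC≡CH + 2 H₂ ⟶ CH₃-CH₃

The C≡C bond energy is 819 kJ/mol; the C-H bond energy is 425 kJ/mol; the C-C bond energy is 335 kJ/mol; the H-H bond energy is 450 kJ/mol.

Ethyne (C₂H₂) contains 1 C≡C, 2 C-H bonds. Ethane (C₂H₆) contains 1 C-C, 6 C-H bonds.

Bonds broken (reactants):
  C≡C: 1 × 819 = 819
  C-H: 2 × 425 = 850
  H-H: 2 × 450 = 900
  Σ(broken) = 2569 kJ
Bonds formed (products):
  C-C: 1 × 335 = 335
  C-H: 6 × 425 = 2550
  Σ(formed) = 2885 kJ
ΔH = Σ(broken) − Σ(formed) = 2569 − 2885 = −316 kJ

ΔH ≈ −316 kJ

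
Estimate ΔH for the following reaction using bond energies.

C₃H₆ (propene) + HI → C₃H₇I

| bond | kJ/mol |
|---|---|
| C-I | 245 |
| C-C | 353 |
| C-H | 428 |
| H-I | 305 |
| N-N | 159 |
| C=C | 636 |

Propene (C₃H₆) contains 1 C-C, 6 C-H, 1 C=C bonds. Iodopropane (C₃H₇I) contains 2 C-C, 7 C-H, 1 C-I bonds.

ΔH ≈ −85 kJ

Bonds broken (reactants):
  C-C: 1 × 353 = 353
  C-H: 6 × 428 = 2568
  C=C: 1 × 636 = 636
  H-I: 1 × 305 = 305
  Σ(broken) = 3862 kJ
Bonds formed (products):
  C-C: 2 × 353 = 706
  C-H: 7 × 428 = 2996
  C-I: 1 × 245 = 245
  Σ(formed) = 3947 kJ
ΔH = Σ(broken) − Σ(formed) = 3862 − 3947 = −85 kJ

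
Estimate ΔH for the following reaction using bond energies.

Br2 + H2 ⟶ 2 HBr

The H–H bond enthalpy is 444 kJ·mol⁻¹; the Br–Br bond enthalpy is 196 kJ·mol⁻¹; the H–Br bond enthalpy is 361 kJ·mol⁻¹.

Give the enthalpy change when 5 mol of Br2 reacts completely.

Bonds broken (reactants):
  Br–Br: 1 × 196 = 196
  H–H: 1 × 444 = 444
  Σ(broken) = 640 kJ
Bonds formed (products):
  H–Br: 2 × 361 = 722
  Σ(formed) = 722 kJ
ΔH = Σ(broken) − Σ(formed) = 640 − 722 = −82 kJ
For 5× the reaction as written: 5 × (−82) = −410 kJ

ΔH = −410 kJ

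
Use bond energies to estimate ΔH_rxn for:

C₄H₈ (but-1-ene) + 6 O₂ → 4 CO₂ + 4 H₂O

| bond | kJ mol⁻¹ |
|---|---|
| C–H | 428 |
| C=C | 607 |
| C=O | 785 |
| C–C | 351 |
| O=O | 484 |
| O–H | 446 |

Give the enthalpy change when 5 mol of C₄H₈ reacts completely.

Bonds broken (reactants):
  C–C: 2 × 351 = 702
  C–H: 8 × 428 = 3424
  C=C: 1 × 607 = 607
  O=O: 6 × 484 = 2904
  Σ(broken) = 7637 kJ
Bonds formed (products):
  C=O: 8 × 785 = 6280
  O–H: 8 × 446 = 3568
  Σ(formed) = 9848 kJ
ΔH = Σ(broken) − Σ(formed) = 7637 − 9848 = −2211 kJ
For 5× the reaction as written: 5 × (−2211) = −11055 kJ

ΔH = −11055 kJ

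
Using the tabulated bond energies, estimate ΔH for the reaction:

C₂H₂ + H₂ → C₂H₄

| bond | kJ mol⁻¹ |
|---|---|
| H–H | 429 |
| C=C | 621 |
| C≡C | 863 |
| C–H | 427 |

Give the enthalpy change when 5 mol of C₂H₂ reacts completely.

Bonds broken (reactants):
  C≡C: 1 × 863 = 863
  C–H: 2 × 427 = 854
  H–H: 1 × 429 = 429
  Σ(broken) = 2146 kJ
Bonds formed (products):
  C–H: 4 × 427 = 1708
  C=C: 1 × 621 = 621
  Σ(formed) = 2329 kJ
ΔH = Σ(broken) − Σ(formed) = 2146 − 2329 = −183 kJ
For 5× the reaction as written: 5 × (−183) = −915 kJ

ΔH = −915 kJ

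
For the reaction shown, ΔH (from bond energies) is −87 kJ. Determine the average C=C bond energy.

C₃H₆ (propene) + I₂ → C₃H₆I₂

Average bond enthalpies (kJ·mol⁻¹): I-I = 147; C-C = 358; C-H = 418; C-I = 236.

Let D be the C=C bond energy.
Σ(broken) = 1×358 + 6×418 + 1×D + 1×147 = 3013 + D
Σ(formed) = 2×358 + 6×418 + 2×236 = 3696
ΔH = Σ(broken) − Σ(formed) = (3013 + D) − (3696) = −683 + D
Setting this equal to −87 kJ gives D = 596 kJ/mol.

D(C=C) ≈ 596 kJ/mol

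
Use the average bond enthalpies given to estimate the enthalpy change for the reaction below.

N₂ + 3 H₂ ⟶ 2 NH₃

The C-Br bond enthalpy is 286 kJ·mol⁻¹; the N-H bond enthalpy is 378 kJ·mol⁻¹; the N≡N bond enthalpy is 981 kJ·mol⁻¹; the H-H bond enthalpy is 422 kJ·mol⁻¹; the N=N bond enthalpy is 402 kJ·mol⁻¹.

ΔH ≈ −21 kJ

Bonds broken (reactants):
  H-H: 3 × 422 = 1266
  N≡N: 1 × 981 = 981
  Σ(broken) = 2247 kJ
Bonds formed (products):
  N-H: 6 × 378 = 2268
  Σ(formed) = 2268 kJ
ΔH = Σ(broken) − Σ(formed) = 2247 − 2268 = −21 kJ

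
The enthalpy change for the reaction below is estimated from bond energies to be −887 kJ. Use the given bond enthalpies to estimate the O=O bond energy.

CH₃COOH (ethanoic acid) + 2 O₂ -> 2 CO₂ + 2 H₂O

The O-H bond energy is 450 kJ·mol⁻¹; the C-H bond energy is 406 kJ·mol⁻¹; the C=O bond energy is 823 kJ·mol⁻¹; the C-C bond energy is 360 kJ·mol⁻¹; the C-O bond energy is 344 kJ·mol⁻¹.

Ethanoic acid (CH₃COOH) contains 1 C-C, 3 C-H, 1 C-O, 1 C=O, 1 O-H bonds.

Let D be the O=O bond energy.
Σ(broken) = 1×360 + 3×406 + 1×344 + 1×823 + 1×450 + 2×D = 3195 + 2D
Σ(formed) = 4×823 + 4×450 = 5092
ΔH = Σ(broken) − Σ(formed) = (3195 + 2D) − (5092) = −1897 + 2D
Setting this equal to −887 kJ gives 2D = 1010, so D = 505 kJ/mol.

D(O=O) ≈ 505 kJ/mol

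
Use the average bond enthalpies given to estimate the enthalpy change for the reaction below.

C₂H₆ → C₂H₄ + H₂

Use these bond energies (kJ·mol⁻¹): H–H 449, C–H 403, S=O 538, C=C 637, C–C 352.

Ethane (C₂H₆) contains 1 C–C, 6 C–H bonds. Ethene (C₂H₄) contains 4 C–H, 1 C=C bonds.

ΔH ≈ +72 kJ

Bonds broken (reactants):
  C–C: 1 × 352 = 352
  C–H: 6 × 403 = 2418
  Σ(broken) = 2770 kJ
Bonds formed (products):
  C–H: 4 × 403 = 1612
  C=C: 1 × 637 = 637
  H–H: 1 × 449 = 449
  Σ(formed) = 2698 kJ
ΔH = Σ(broken) − Σ(formed) = 2770 − 2698 = +72 kJ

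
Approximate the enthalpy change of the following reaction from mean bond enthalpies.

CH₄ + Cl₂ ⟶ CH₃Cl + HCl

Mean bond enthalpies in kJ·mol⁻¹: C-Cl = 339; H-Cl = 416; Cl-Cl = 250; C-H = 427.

Bonds broken (reactants):
  C-H: 4 × 427 = 1708
  Cl-Cl: 1 × 250 = 250
  Σ(broken) = 1958 kJ
Bonds formed (products):
  C-Cl: 1 × 339 = 339
  C-H: 3 × 427 = 1281
  H-Cl: 1 × 416 = 416
  Σ(formed) = 2036 kJ
ΔH = Σ(broken) − Σ(formed) = 1958 − 2036 = −78 kJ

ΔH ≈ −78 kJ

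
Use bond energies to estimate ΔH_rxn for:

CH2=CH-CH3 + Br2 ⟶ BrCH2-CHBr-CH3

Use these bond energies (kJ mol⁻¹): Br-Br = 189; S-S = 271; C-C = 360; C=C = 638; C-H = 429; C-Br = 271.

Bonds broken (reactants):
  Br-Br: 1 × 189 = 189
  C-C: 1 × 360 = 360
  C-H: 6 × 429 = 2574
  C=C: 1 × 638 = 638
  Σ(broken) = 3761 kJ
Bonds formed (products):
  C-Br: 2 × 271 = 542
  C-C: 2 × 360 = 720
  C-H: 6 × 429 = 2574
  Σ(formed) = 3836 kJ
ΔH = Σ(broken) − Σ(formed) = 3761 − 3836 = −75 kJ

ΔH ≈ −75 kJ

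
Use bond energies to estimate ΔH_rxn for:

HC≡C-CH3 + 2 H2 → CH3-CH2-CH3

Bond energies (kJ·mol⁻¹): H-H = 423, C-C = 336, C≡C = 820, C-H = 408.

Bonds broken (reactants):
  C≡C: 1 × 820 = 820
  C-C: 1 × 336 = 336
  C-H: 4 × 408 = 1632
  H-H: 2 × 423 = 846
  Σ(broken) = 3634 kJ
Bonds formed (products):
  C-C: 2 × 336 = 672
  C-H: 8 × 408 = 3264
  Σ(formed) = 3936 kJ
ΔH = Σ(broken) − Σ(formed) = 3634 − 3936 = −302 kJ

ΔH ≈ −302 kJ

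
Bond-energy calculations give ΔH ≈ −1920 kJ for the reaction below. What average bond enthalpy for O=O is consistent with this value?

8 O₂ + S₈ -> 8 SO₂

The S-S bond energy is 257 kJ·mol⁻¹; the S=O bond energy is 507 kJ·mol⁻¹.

D(O=O) ≈ 517 kJ/mol

Let D be the O=O bond energy.
Σ(broken) = 8×D + 8×257 = 2056 + 8D
Σ(formed) = 16×507 = 8112
ΔH = Σ(broken) − Σ(formed) = (2056 + 8D) − (8112) = −6056 + 8D
Setting this equal to −1920 kJ gives 8D = 4136, so D = 517 kJ/mol.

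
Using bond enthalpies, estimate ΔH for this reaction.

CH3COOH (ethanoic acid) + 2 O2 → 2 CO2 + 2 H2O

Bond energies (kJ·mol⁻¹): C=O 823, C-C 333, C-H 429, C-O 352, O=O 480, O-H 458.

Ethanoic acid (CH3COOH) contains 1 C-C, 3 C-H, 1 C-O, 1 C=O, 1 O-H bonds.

Bonds broken (reactants):
  C-C: 1 × 333 = 333
  C-H: 3 × 429 = 1287
  C-O: 1 × 352 = 352
  C=O: 1 × 823 = 823
  O-H: 1 × 458 = 458
  O=O: 2 × 480 = 960
  Σ(broken) = 4213 kJ
Bonds formed (products):
  C=O: 4 × 823 = 3292
  O-H: 4 × 458 = 1832
  Σ(formed) = 5124 kJ
ΔH = Σ(broken) − Σ(formed) = 4213 − 5124 = −911 kJ

ΔH ≈ −911 kJ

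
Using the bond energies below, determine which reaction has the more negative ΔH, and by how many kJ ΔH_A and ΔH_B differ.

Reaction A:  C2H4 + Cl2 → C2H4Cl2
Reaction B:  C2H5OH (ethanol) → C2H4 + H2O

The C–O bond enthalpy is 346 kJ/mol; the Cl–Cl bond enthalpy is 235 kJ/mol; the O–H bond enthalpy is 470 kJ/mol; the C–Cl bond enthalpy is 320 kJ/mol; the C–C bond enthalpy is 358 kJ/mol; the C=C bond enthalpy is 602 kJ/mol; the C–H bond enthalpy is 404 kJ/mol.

Reaction A, by 197 kJ

Reaction A:
  Bonds broken (reactants):
    C–H: 4 × 404 = 1616
    C=C: 1 × 602 = 602
    Cl–Cl: 1 × 235 = 235
    Σ(broken) = 2453 kJ
  Bonds formed (products):
    C–C: 1 × 358 = 358
    C–Cl: 2 × 320 = 640
    C–H: 4 × 404 = 1616
    Σ(formed) = 2614 kJ
  ΔH_A = 2453 − 2614 = −161 kJ
Reaction B:
  Bonds broken (reactants):
    C–C: 1 × 358 = 358
    C–H: 5 × 404 = 2020
    C–O: 1 × 346 = 346
    O–H: 1 × 470 = 470
    Σ(broken) = 3194 kJ
  Bonds formed (products):
    C–H: 4 × 404 = 1616
    C=C: 1 × 602 = 602
    O–H: 2 × 470 = 940
    Σ(formed) = 3158 kJ
  ΔH_B = 3194 − 3158 = +36 kJ
ΔH_A − ΔH_B = −197 kJ, so reaction A has the more negative ΔH; |ΔH_A − ΔH_B| = 197 kJ.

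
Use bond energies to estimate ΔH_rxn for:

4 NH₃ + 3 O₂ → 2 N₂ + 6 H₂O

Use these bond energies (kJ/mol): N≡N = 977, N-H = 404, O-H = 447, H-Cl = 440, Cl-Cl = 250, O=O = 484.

Bonds broken (reactants):
  N-H: 12 × 404 = 4848
  O=O: 3 × 484 = 1452
  Σ(broken) = 6300 kJ
Bonds formed (products):
  N≡N: 2 × 977 = 1954
  O-H: 12 × 447 = 5364
  Σ(formed) = 7318 kJ
ΔH = Σ(broken) − Σ(formed) = 6300 − 7318 = −1018 kJ

ΔH ≈ −1018 kJ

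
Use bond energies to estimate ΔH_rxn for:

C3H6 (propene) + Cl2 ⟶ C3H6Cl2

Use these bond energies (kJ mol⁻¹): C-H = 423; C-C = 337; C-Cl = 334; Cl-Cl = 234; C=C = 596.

Bonds broken (reactants):
  C-C: 1 × 337 = 337
  C-H: 6 × 423 = 2538
  C=C: 1 × 596 = 596
  Cl-Cl: 1 × 234 = 234
  Σ(broken) = 3705 kJ
Bonds formed (products):
  C-C: 2 × 337 = 674
  C-Cl: 2 × 334 = 668
  C-H: 6 × 423 = 2538
  Σ(formed) = 3880 kJ
ΔH = Σ(broken) − Σ(formed) = 3705 − 3880 = −175 kJ

ΔH ≈ −175 kJ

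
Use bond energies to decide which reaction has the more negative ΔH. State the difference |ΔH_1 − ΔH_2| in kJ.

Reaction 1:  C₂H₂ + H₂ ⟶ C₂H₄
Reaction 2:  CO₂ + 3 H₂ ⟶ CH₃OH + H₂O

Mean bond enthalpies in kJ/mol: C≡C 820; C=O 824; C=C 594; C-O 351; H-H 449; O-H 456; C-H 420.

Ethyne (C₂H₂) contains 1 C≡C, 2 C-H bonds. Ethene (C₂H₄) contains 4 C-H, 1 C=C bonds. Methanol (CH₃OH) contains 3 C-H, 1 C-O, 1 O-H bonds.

Reaction 1, by 181 kJ

Reaction 1:
  Bonds broken (reactants):
    C≡C: 1 × 820 = 820
    C-H: 2 × 420 = 840
    H-H: 1 × 449 = 449
    Σ(broken) = 2109 kJ
  Bonds formed (products):
    C-H: 4 × 420 = 1680
    C=C: 1 × 594 = 594
    Σ(formed) = 2274 kJ
  ΔH_1 = 2109 − 2274 = −165 kJ
Reaction 2:
  Bonds broken (reactants):
    C=O: 2 × 824 = 1648
    H-H: 3 × 449 = 1347
    Σ(broken) = 2995 kJ
  Bonds formed (products):
    C-H: 3 × 420 = 1260
    C-O: 1 × 351 = 351
    O-H: 3 × 456 = 1368
    Σ(formed) = 2979 kJ
  ΔH_2 = 2995 − 2979 = +16 kJ
ΔH_1 − ΔH_2 = −181 kJ, so reaction 1 has the more negative ΔH; |ΔH_1 − ΔH_2| = 181 kJ.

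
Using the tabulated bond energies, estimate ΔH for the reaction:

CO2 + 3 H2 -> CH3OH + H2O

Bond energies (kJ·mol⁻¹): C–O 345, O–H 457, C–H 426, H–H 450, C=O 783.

Bonds broken (reactants):
  C=O: 2 × 783 = 1566
  H–H: 3 × 450 = 1350
  Σ(broken) = 2916 kJ
Bonds formed (products):
  C–H: 3 × 426 = 1278
  C–O: 1 × 345 = 345
  O–H: 3 × 457 = 1371
  Σ(formed) = 2994 kJ
ΔH = Σ(broken) − Σ(formed) = 2916 − 2994 = −78 kJ

ΔH ≈ −78 kJ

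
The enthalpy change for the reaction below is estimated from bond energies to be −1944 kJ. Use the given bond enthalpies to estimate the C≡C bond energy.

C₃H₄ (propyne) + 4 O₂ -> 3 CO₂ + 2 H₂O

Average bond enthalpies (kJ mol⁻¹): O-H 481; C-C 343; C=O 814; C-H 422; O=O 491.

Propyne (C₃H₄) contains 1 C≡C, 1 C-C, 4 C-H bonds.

Let D be the C≡C bond energy.
Σ(broken) = 1×D + 1×343 + 4×422 + 4×491 = 3995 + D
Σ(formed) = 6×814 + 4×481 = 6808
ΔH = Σ(broken) − Σ(formed) = (3995 + D) − (6808) = −2813 + D
Setting this equal to −1944 kJ gives D = 869 kJ/mol.

D(C≡C) ≈ 869 kJ/mol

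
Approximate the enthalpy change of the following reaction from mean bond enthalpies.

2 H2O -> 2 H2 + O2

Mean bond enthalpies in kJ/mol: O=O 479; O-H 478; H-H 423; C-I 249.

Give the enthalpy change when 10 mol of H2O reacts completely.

ΔH = +2935 kJ

Bonds broken (reactants):
  O-H: 4 × 478 = 1912
  Σ(broken) = 1912 kJ
Bonds formed (products):
  H-H: 2 × 423 = 846
  O=O: 1 × 479 = 479
  Σ(formed) = 1325 kJ
ΔH = Σ(broken) − Σ(formed) = 1912 − 1325 = +587 kJ
For 5× the reaction as written: 5 × (+587) = +2935 kJ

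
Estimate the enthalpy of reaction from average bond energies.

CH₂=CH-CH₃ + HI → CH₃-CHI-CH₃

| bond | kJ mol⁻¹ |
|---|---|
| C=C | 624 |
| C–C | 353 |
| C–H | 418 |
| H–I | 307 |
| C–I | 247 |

Bonds broken (reactants):
  C–C: 1 × 353 = 353
  C–H: 6 × 418 = 2508
  C=C: 1 × 624 = 624
  H–I: 1 × 307 = 307
  Σ(broken) = 3792 kJ
Bonds formed (products):
  C–C: 2 × 353 = 706
  C–H: 7 × 418 = 2926
  C–I: 1 × 247 = 247
  Σ(formed) = 3879 kJ
ΔH = Σ(broken) − Σ(formed) = 3792 − 3879 = −87 kJ

ΔH ≈ −87 kJ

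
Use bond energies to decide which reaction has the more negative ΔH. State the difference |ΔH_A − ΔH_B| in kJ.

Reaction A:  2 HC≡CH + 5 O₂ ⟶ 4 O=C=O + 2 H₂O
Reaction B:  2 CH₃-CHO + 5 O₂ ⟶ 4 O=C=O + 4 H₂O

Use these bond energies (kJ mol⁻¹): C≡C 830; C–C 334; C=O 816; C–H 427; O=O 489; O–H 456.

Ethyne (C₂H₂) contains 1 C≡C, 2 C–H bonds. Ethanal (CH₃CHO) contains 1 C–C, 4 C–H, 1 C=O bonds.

Reaction A, by 524 kJ

Reaction A:
  Bonds broken (reactants):
    C≡C: 2 × 830 = 1660
    C–H: 4 × 427 = 1708
    O=O: 5 × 489 = 2445
    Σ(broken) = 5813 kJ
  Bonds formed (products):
    C=O: 8 × 816 = 6528
    O–H: 4 × 456 = 1824
    Σ(formed) = 8352 kJ
  ΔH_A = 5813 − 8352 = −2539 kJ
Reaction B:
  Bonds broken (reactants):
    C–C: 2 × 334 = 668
    C–H: 8 × 427 = 3416
    C=O: 2 × 816 = 1632
    O=O: 5 × 489 = 2445
    Σ(broken) = 8161 kJ
  Bonds formed (products):
    C=O: 8 × 816 = 6528
    O–H: 8 × 456 = 3648
    Σ(formed) = 10176 kJ
  ΔH_B = 8161 − 10176 = −2015 kJ
ΔH_A − ΔH_B = −524 kJ, so reaction A has the more negative ΔH; |ΔH_A − ΔH_B| = 524 kJ.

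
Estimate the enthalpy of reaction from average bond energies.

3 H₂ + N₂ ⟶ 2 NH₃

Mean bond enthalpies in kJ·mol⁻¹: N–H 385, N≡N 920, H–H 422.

ΔH ≈ −124 kJ

Bonds broken (reactants):
  H–H: 3 × 422 = 1266
  N≡N: 1 × 920 = 920
  Σ(broken) = 2186 kJ
Bonds formed (products):
  N–H: 6 × 385 = 2310
  Σ(formed) = 2310 kJ
ΔH = Σ(broken) − Σ(formed) = 2186 − 2310 = −124 kJ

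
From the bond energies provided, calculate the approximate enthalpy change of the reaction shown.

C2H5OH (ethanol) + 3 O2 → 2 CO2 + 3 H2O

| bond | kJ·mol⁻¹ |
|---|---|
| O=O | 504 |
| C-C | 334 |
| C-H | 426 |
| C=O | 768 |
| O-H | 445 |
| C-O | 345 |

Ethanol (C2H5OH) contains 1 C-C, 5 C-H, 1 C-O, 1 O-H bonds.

Bonds broken (reactants):
  C-C: 1 × 334 = 334
  C-H: 5 × 426 = 2130
  C-O: 1 × 345 = 345
  O-H: 1 × 445 = 445
  O=O: 3 × 504 = 1512
  Σ(broken) = 4766 kJ
Bonds formed (products):
  C=O: 4 × 768 = 3072
  O-H: 6 × 445 = 2670
  Σ(formed) = 5742 kJ
ΔH = Σ(broken) − Σ(formed) = 4766 − 5742 = −976 kJ

ΔH ≈ −976 kJ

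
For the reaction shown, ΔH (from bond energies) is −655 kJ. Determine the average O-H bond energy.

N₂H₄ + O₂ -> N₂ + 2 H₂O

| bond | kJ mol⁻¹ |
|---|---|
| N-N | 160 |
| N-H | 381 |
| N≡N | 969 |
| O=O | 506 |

D(O-H) ≈ 469 kJ/mol

Let D be the O-H bond energy.
Σ(broken) = 4×381 + 1×160 + 1×506 = 2190
Σ(formed) = 1×969 + 4×D = 969 + 4D
ΔH = Σ(broken) − Σ(formed) = (2190) − (969 + 4D) = +1221 − 4D
Setting this equal to −655 kJ gives 4D = 1876, so D = 469 kJ/mol.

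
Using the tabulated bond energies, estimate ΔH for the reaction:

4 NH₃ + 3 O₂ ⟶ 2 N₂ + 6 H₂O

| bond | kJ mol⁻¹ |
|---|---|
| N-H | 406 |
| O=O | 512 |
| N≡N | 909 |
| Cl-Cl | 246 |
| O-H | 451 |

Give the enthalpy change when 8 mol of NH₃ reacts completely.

ΔH = −1644 kJ

Bonds broken (reactants):
  N-H: 12 × 406 = 4872
  O=O: 3 × 512 = 1536
  Σ(broken) = 6408 kJ
Bonds formed (products):
  N≡N: 2 × 909 = 1818
  O-H: 12 × 451 = 5412
  Σ(formed) = 7230 kJ
ΔH = Σ(broken) − Σ(formed) = 6408 − 7230 = −822 kJ
For 2× the reaction as written: 2 × (−822) = −1644 kJ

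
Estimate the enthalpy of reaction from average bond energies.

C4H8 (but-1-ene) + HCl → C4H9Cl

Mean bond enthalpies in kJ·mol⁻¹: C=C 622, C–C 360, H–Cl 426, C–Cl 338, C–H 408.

ΔH ≈ −58 kJ

Bonds broken (reactants):
  C–C: 2 × 360 = 720
  C–H: 8 × 408 = 3264
  C=C: 1 × 622 = 622
  H–Cl: 1 × 426 = 426
  Σ(broken) = 5032 kJ
Bonds formed (products):
  C–C: 3 × 360 = 1080
  C–Cl: 1 × 338 = 338
  C–H: 9 × 408 = 3672
  Σ(formed) = 5090 kJ
ΔH = Σ(broken) − Σ(formed) = 5032 − 5090 = −58 kJ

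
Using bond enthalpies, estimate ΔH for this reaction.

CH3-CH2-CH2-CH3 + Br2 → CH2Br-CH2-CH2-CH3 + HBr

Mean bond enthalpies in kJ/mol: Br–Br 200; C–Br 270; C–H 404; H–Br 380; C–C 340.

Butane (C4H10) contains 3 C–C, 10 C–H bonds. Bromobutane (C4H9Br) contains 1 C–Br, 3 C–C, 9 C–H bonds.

Bonds broken (reactants):
  Br–Br: 1 × 200 = 200
  C–C: 3 × 340 = 1020
  C–H: 10 × 404 = 4040
  Σ(broken) = 5260 kJ
Bonds formed (products):
  C–Br: 1 × 270 = 270
  C–C: 3 × 340 = 1020
  C–H: 9 × 404 = 3636
  H–Br: 1 × 380 = 380
  Σ(formed) = 5306 kJ
ΔH = Σ(broken) − Σ(formed) = 5260 − 5306 = −46 kJ

ΔH ≈ −46 kJ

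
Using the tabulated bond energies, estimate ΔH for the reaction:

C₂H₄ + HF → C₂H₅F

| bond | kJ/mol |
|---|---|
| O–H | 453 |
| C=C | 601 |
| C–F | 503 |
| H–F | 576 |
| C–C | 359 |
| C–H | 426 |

ΔH ≈ −111 kJ

Bonds broken (reactants):
  C–H: 4 × 426 = 1704
  C=C: 1 × 601 = 601
  H–F: 1 × 576 = 576
  Σ(broken) = 2881 kJ
Bonds formed (products):
  C–C: 1 × 359 = 359
  C–F: 1 × 503 = 503
  C–H: 5 × 426 = 2130
  Σ(formed) = 2992 kJ
ΔH = Σ(broken) − Σ(formed) = 2881 − 2992 = −111 kJ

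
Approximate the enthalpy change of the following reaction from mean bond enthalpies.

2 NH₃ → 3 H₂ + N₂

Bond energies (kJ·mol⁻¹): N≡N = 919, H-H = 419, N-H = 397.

ΔH ≈ +206 kJ

Bonds broken (reactants):
  N-H: 6 × 397 = 2382
  Σ(broken) = 2382 kJ
Bonds formed (products):
  H-H: 3 × 419 = 1257
  N≡N: 1 × 919 = 919
  Σ(formed) = 2176 kJ
ΔH = Σ(broken) − Σ(formed) = 2382 − 2176 = +206 kJ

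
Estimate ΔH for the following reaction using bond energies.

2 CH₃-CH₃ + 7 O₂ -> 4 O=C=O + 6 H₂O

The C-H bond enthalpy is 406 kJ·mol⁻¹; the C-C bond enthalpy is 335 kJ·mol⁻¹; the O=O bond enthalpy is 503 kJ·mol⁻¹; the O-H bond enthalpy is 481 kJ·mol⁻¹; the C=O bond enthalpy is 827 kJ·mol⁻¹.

Bonds broken (reactants):
  C-C: 2 × 335 = 670
  C-H: 12 × 406 = 4872
  O=O: 7 × 503 = 3521
  Σ(broken) = 9063 kJ
Bonds formed (products):
  C=O: 8 × 827 = 6616
  O-H: 12 × 481 = 5772
  Σ(formed) = 12388 kJ
ΔH = Σ(broken) − Σ(formed) = 9063 − 12388 = −3325 kJ

ΔH ≈ −3325 kJ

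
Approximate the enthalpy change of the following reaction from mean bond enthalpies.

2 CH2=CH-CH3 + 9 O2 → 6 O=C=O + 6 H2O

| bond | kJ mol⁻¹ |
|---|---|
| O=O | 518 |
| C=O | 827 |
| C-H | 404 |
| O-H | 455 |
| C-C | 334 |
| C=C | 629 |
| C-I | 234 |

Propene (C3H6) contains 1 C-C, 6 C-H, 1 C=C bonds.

ΔH ≈ −3948 kJ

Bonds broken (reactants):
  C-C: 2 × 334 = 668
  C-H: 12 × 404 = 4848
  C=C: 2 × 629 = 1258
  O=O: 9 × 518 = 4662
  Σ(broken) = 11436 kJ
Bonds formed (products):
  C=O: 12 × 827 = 9924
  O-H: 12 × 455 = 5460
  Σ(formed) = 15384 kJ
ΔH = Σ(broken) − Σ(formed) = 11436 − 15384 = −3948 kJ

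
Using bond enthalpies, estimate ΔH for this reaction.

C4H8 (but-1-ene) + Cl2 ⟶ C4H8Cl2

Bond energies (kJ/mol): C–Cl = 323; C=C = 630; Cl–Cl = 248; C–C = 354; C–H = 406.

ΔH ≈ −122 kJ

Bonds broken (reactants):
  C–C: 2 × 354 = 708
  C–H: 8 × 406 = 3248
  C=C: 1 × 630 = 630
  Cl–Cl: 1 × 248 = 248
  Σ(broken) = 4834 kJ
Bonds formed (products):
  C–C: 3 × 354 = 1062
  C–Cl: 2 × 323 = 646
  C–H: 8 × 406 = 3248
  Σ(formed) = 4956 kJ
ΔH = Σ(broken) − Σ(formed) = 4834 − 4956 = −122 kJ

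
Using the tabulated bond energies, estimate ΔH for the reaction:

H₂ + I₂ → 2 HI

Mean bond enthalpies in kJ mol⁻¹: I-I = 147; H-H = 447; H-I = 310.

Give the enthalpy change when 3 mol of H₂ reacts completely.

ΔH = −78 kJ

Bonds broken (reactants):
  H-H: 1 × 447 = 447
  I-I: 1 × 147 = 147
  Σ(broken) = 594 kJ
Bonds formed (products):
  H-I: 2 × 310 = 620
  Σ(formed) = 620 kJ
ΔH = Σ(broken) − Σ(formed) = 594 − 620 = −26 kJ
For 3× the reaction as written: 3 × (−26) = −78 kJ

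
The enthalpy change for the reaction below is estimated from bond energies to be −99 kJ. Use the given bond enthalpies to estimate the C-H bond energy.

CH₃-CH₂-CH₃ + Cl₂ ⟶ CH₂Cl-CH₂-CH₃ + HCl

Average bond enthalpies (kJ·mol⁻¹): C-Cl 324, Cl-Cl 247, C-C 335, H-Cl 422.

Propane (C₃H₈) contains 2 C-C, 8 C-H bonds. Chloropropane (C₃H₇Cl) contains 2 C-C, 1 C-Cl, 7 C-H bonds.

D(C-H) ≈ 400 kJ/mol

Let D be the C-H bond energy.
Σ(broken) = 2×335 + 8×D + 1×247 = 917 + 8D
Σ(formed) = 2×335 + 1×324 + 7×D + 1×422 = 1416 + 7D
ΔH = Σ(broken) − Σ(formed) = (917 + 8D) − (1416 + 7D) = −499 + D
Setting this equal to −99 kJ gives D = 400 kJ/mol.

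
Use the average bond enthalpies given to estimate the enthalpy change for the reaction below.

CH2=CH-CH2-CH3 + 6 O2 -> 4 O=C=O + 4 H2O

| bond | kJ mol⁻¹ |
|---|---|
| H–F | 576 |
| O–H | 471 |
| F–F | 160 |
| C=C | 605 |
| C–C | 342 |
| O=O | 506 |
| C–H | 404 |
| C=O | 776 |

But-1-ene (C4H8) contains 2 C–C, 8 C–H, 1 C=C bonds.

Bonds broken (reactants):
  C–C: 2 × 342 = 684
  C–H: 8 × 404 = 3232
  C=C: 1 × 605 = 605
  O=O: 6 × 506 = 3036
  Σ(broken) = 7557 kJ
Bonds formed (products):
  C=O: 8 × 776 = 6208
  O–H: 8 × 471 = 3768
  Σ(formed) = 9976 kJ
ΔH = Σ(broken) − Σ(formed) = 7557 − 9976 = −2419 kJ

ΔH ≈ −2419 kJ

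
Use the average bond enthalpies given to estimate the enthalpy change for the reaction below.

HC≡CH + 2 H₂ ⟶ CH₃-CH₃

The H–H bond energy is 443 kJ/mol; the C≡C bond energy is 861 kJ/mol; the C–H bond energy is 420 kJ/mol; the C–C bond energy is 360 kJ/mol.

ΔH ≈ −293 kJ

Bonds broken (reactants):
  C≡C: 1 × 861 = 861
  C–H: 2 × 420 = 840
  H–H: 2 × 443 = 886
  Σ(broken) = 2587 kJ
Bonds formed (products):
  C–C: 1 × 360 = 360
  C–H: 6 × 420 = 2520
  Σ(formed) = 2880 kJ
ΔH = Σ(broken) − Σ(formed) = 2587 − 2880 = −293 kJ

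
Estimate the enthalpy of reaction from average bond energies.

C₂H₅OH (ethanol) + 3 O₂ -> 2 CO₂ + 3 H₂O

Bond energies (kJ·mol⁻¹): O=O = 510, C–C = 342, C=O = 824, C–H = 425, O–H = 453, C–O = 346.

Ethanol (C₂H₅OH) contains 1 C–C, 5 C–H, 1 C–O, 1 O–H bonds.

Bonds broken (reactants):
  C–C: 1 × 342 = 342
  C–H: 5 × 425 = 2125
  C–O: 1 × 346 = 346
  O–H: 1 × 453 = 453
  O=O: 3 × 510 = 1530
  Σ(broken) = 4796 kJ
Bonds formed (products):
  C=O: 4 × 824 = 3296
  O–H: 6 × 453 = 2718
  Σ(formed) = 6014 kJ
ΔH = Σ(broken) − Σ(formed) = 4796 − 6014 = −1218 kJ

ΔH ≈ −1218 kJ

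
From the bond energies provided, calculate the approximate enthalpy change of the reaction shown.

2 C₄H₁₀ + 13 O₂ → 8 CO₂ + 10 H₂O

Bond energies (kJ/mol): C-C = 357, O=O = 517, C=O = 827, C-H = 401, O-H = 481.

Bonds broken (reactants):
  C-C: 6 × 357 = 2142
  C-H: 20 × 401 = 8020
  O=O: 13 × 517 = 6721
  Σ(broken) = 16883 kJ
Bonds formed (products):
  C=O: 16 × 827 = 13232
  O-H: 20 × 481 = 9620
  Σ(formed) = 22852 kJ
ΔH = Σ(broken) − Σ(formed) = 16883 − 22852 = −5969 kJ

ΔH ≈ −5969 kJ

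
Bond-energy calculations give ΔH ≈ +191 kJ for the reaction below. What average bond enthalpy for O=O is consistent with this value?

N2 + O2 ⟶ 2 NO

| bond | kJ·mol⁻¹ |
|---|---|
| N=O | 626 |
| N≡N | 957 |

D(O=O) ≈ 486 kJ/mol

Let D be the O=O bond energy.
Σ(broken) = 1×957 + 1×D = 957 + D
Σ(formed) = 2×626 = 1252
ΔH = Σ(broken) − Σ(formed) = (957 + D) − (1252) = −295 + D
Setting this equal to +191 kJ gives D = 486 kJ/mol.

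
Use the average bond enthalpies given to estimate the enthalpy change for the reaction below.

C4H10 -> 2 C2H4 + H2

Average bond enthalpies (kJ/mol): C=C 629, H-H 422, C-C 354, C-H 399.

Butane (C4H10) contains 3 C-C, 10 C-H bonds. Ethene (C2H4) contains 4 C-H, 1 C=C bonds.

ΔH ≈ +180 kJ

Bonds broken (reactants):
  C-C: 3 × 354 = 1062
  C-H: 10 × 399 = 3990
  Σ(broken) = 5052 kJ
Bonds formed (products):
  C-H: 8 × 399 = 3192
  C=C: 2 × 629 = 1258
  H-H: 1 × 422 = 422
  Σ(formed) = 4872 kJ
ΔH = Σ(broken) − Σ(formed) = 5052 − 4872 = +180 kJ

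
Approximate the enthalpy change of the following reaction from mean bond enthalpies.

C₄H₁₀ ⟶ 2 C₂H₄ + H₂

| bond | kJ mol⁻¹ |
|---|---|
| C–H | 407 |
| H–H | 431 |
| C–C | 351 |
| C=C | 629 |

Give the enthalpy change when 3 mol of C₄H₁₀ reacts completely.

ΔH = +534 kJ

Bonds broken (reactants):
  C–C: 3 × 351 = 1053
  C–H: 10 × 407 = 4070
  Σ(broken) = 5123 kJ
Bonds formed (products):
  C–H: 8 × 407 = 3256
  C=C: 2 × 629 = 1258
  H–H: 1 × 431 = 431
  Σ(formed) = 4945 kJ
ΔH = Σ(broken) − Σ(formed) = 5123 − 4945 = +178 kJ
For 3× the reaction as written: 3 × (+178) = +534 kJ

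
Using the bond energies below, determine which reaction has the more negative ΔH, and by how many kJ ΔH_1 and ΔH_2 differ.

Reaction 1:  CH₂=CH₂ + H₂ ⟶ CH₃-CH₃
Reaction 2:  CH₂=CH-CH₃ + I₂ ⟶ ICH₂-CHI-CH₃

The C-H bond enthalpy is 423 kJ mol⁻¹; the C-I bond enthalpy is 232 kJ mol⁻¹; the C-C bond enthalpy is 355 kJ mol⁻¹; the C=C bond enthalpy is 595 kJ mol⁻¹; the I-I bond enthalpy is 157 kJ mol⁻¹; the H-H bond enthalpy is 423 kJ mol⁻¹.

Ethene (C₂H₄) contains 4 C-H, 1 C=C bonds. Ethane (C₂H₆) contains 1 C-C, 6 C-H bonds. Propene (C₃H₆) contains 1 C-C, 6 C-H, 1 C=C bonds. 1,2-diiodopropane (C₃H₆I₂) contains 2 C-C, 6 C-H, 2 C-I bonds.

Reaction 1, by 116 kJ

Reaction 1:
  Bonds broken (reactants):
    C-H: 4 × 423 = 1692
    C=C: 1 × 595 = 595
    H-H: 1 × 423 = 423
    Σ(broken) = 2710 kJ
  Bonds formed (products):
    C-C: 1 × 355 = 355
    C-H: 6 × 423 = 2538
    Σ(formed) = 2893 kJ
  ΔH_1 = 2710 − 2893 = −183 kJ
Reaction 2:
  Bonds broken (reactants):
    C-C: 1 × 355 = 355
    C-H: 6 × 423 = 2538
    C=C: 1 × 595 = 595
    I-I: 1 × 157 = 157
    Σ(broken) = 3645 kJ
  Bonds formed (products):
    C-C: 2 × 355 = 710
    C-H: 6 × 423 = 2538
    C-I: 2 × 232 = 464
    Σ(formed) = 3712 kJ
  ΔH_2 = 3645 − 3712 = −67 kJ
ΔH_1 − ΔH_2 = −116 kJ, so reaction 1 has the more negative ΔH; |ΔH_1 − ΔH_2| = 116 kJ.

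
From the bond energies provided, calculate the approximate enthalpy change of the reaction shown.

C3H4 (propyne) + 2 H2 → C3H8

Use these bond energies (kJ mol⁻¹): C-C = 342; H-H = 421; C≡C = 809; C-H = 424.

Bonds broken (reactants):
  C≡C: 1 × 809 = 809
  C-C: 1 × 342 = 342
  C-H: 4 × 424 = 1696
  H-H: 2 × 421 = 842
  Σ(broken) = 3689 kJ
Bonds formed (products):
  C-C: 2 × 342 = 684
  C-H: 8 × 424 = 3392
  Σ(formed) = 4076 kJ
ΔH = Σ(broken) − Σ(formed) = 3689 − 4076 = −387 kJ

ΔH ≈ −387 kJ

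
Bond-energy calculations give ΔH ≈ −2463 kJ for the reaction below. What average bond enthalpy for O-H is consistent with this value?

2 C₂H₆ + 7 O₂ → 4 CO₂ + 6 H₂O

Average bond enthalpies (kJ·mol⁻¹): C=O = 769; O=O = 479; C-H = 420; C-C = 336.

Let D be the O-H bond energy.
Σ(broken) = 2×336 + 12×420 + 7×479 = 9065
Σ(formed) = 8×769 + 12×D = 6152 + 12D
ΔH = Σ(broken) − Σ(formed) = (9065) − (6152 + 12D) = +2913 − 12D
Setting this equal to −2463 kJ gives 12D = 5376, so D = 448 kJ/mol.

D(O-H) ≈ 448 kJ/mol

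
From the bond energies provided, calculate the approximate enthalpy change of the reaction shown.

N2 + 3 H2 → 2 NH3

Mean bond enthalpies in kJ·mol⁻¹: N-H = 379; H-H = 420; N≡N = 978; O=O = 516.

ΔH ≈ −36 kJ

Bonds broken (reactants):
  H-H: 3 × 420 = 1260
  N≡N: 1 × 978 = 978
  Σ(broken) = 2238 kJ
Bonds formed (products):
  N-H: 6 × 379 = 2274
  Σ(formed) = 2274 kJ
ΔH = Σ(broken) − Σ(formed) = 2238 − 2274 = −36 kJ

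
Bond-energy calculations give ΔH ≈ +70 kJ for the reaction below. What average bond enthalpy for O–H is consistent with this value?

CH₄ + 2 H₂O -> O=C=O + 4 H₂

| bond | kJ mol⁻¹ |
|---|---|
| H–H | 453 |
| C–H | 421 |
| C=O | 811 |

D(O–H) ≈ 455 kJ/mol

Let D be the O–H bond energy.
Σ(broken) = 4×421 + 4×D = 1684 + 4D
Σ(formed) = 2×811 + 4×453 = 3434
ΔH = Σ(broken) − Σ(formed) = (1684 + 4D) − (3434) = −1750 + 4D
Setting this equal to +70 kJ gives 4D = 1820, so D = 455 kJ/mol.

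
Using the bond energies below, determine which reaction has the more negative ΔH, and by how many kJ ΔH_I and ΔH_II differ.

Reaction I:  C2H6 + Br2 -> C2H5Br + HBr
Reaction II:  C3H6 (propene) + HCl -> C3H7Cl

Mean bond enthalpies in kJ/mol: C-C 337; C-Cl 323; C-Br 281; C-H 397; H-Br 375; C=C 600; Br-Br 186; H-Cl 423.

Reaction I:
  Bonds broken (reactants):
    Br-Br: 1 × 186 = 186
    C-C: 1 × 337 = 337
    C-H: 6 × 397 = 2382
    Σ(broken) = 2905 kJ
  Bonds formed (products):
    C-Br: 1 × 281 = 281
    C-C: 1 × 337 = 337
    C-H: 5 × 397 = 1985
    H-Br: 1 × 375 = 375
    Σ(formed) = 2978 kJ
  ΔH_I = 2905 − 2978 = −73 kJ
Reaction II:
  Bonds broken (reactants):
    C-C: 1 × 337 = 337
    C-H: 6 × 397 = 2382
    C=C: 1 × 600 = 600
    H-Cl: 1 × 423 = 423
    Σ(broken) = 3742 kJ
  Bonds formed (products):
    C-C: 2 × 337 = 674
    C-Cl: 1 × 323 = 323
    C-H: 7 × 397 = 2779
    Σ(formed) = 3776 kJ
  ΔH_II = 3742 − 3776 = −34 kJ
ΔH_I − ΔH_II = −39 kJ, so reaction I has the more negative ΔH; |ΔH_I − ΔH_II| = 39 kJ.

Reaction I, by 39 kJ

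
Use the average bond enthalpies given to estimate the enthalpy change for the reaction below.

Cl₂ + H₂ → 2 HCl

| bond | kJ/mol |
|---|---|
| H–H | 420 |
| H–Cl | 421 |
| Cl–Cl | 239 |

ΔH ≈ −183 kJ

Bonds broken (reactants):
  Cl–Cl: 1 × 239 = 239
  H–H: 1 × 420 = 420
  Σ(broken) = 659 kJ
Bonds formed (products):
  H–Cl: 2 × 421 = 842
  Σ(formed) = 842 kJ
ΔH = Σ(broken) − Σ(formed) = 659 − 842 = −183 kJ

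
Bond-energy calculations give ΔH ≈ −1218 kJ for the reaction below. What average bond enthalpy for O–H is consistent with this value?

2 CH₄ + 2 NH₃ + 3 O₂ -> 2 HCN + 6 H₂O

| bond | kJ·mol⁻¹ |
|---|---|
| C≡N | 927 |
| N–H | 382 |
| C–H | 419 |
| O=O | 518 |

Let D be the O–H bond energy.
Σ(broken) = 8×419 + 6×382 + 3×518 = 7198
Σ(formed) = 2×927 + 2×419 + 12×D = 2692 + 12D
ΔH = Σ(broken) − Σ(formed) = (7198) − (2692 + 12D) = +4506 − 12D
Setting this equal to −1218 kJ gives 12D = 5724, so D = 477 kJ/mol.

D(O–H) ≈ 477 kJ/mol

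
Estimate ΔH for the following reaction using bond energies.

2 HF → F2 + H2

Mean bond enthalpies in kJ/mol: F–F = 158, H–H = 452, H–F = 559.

Bonds broken (reactants):
  H–F: 2 × 559 = 1118
  Σ(broken) = 1118 kJ
Bonds formed (products):
  F–F: 1 × 158 = 158
  H–H: 1 × 452 = 452
  Σ(formed) = 610 kJ
ΔH = Σ(broken) − Σ(formed) = 1118 − 610 = +508 kJ

ΔH ≈ +508 kJ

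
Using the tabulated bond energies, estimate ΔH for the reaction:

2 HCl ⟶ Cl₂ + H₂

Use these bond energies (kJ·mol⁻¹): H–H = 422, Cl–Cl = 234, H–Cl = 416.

ΔH ≈ +176 kJ

Bonds broken (reactants):
  H–Cl: 2 × 416 = 832
  Σ(broken) = 832 kJ
Bonds formed (products):
  Cl–Cl: 1 × 234 = 234
  H–H: 1 × 422 = 422
  Σ(formed) = 656 kJ
ΔH = Σ(broken) − Σ(formed) = 832 − 656 = +176 kJ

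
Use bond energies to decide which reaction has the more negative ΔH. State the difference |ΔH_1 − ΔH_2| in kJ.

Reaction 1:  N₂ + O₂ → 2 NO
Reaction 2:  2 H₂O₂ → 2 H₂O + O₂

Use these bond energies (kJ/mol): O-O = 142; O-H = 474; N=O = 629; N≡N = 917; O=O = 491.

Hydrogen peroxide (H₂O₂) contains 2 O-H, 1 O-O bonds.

Reaction 1:
  Bonds broken (reactants):
    N≡N: 1 × 917 = 917
    O=O: 1 × 491 = 491
    Σ(broken) = 1408 kJ
  Bonds formed (products):
    N=O: 2 × 629 = 1258
    Σ(formed) = 1258 kJ
  ΔH_1 = 1408 − 1258 = +150 kJ
Reaction 2:
  Bonds broken (reactants):
    O-H: 4 × 474 = 1896
    O-O: 2 × 142 = 284
    Σ(broken) = 2180 kJ
  Bonds formed (products):
    O-H: 4 × 474 = 1896
    O=O: 1 × 491 = 491
    Σ(formed) = 2387 kJ
  ΔH_2 = 2180 − 2387 = −207 kJ
ΔH_1 − ΔH_2 = +357 kJ, so reaction 2 has the more negative ΔH; |ΔH_1 − ΔH_2| = 357 kJ.

Reaction 2, by 357 kJ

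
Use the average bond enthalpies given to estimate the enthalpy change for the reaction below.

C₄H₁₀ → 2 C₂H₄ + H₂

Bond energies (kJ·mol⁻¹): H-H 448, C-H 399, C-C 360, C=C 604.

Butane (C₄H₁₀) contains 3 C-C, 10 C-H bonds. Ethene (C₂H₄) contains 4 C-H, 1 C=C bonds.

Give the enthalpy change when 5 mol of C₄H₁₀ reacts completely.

ΔH = +1110 kJ

Bonds broken (reactants):
  C-C: 3 × 360 = 1080
  C-H: 10 × 399 = 3990
  Σ(broken) = 5070 kJ
Bonds formed (products):
  C-H: 8 × 399 = 3192
  C=C: 2 × 604 = 1208
  H-H: 1 × 448 = 448
  Σ(formed) = 4848 kJ
ΔH = Σ(broken) − Σ(formed) = 5070 − 4848 = +222 kJ
For 5× the reaction as written: 5 × (+222) = +1110 kJ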